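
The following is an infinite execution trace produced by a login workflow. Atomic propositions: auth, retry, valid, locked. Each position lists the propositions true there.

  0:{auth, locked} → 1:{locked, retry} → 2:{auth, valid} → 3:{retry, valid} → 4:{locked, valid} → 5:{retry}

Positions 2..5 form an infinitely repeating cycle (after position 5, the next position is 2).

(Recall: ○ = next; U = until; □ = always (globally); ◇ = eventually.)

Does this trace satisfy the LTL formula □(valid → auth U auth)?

valid → auth U auth must hold at every position from 0 onward. It fails at position 3, so □(valid → auth U auth) is false.
Positions where valid holds: 2, 3, 4.
Check auth U auth at each: 2→ok, 3→fails, 4→fails.

No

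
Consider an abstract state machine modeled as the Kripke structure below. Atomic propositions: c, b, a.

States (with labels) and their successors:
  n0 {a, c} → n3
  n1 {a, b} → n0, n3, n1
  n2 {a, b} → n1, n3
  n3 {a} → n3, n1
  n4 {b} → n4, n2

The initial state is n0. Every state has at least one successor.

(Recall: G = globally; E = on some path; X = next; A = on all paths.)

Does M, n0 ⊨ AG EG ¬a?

States satisfying EG ¬a: {n4}.
States satisfying AG EG ¬a: ∅.
n0 is reachable from n0 and violates EG ¬a, so AG fails at n0.
n0 ∉ Sat(AG EG ¬a).

Does not hold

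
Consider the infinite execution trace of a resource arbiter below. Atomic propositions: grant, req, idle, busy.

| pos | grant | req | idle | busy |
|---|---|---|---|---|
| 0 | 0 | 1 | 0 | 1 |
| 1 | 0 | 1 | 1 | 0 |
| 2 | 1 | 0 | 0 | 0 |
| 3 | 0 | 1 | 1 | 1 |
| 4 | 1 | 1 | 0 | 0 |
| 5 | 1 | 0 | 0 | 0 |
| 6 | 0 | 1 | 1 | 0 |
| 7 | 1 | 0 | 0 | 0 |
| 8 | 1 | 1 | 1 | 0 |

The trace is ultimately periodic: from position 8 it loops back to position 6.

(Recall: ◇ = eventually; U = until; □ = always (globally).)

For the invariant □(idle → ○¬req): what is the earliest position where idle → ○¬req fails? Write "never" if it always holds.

3

Check idle → ○¬req at each position in order: 0 ✓, 1 ✓, 2 ✓.
At position 3 the labels are {busy, idle, req} and the next position 4 has {grant, req}, so idle → ○¬req is false there. This is the first violation.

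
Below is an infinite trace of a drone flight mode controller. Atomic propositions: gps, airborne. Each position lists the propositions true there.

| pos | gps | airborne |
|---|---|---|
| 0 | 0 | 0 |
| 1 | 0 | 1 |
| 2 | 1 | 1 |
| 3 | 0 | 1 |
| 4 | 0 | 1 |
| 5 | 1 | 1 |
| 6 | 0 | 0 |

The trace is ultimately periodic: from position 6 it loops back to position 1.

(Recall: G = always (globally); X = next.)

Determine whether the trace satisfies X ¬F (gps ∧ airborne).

The position after 0 is 1; ¬F (gps ∧ airborne) is false there.

Violated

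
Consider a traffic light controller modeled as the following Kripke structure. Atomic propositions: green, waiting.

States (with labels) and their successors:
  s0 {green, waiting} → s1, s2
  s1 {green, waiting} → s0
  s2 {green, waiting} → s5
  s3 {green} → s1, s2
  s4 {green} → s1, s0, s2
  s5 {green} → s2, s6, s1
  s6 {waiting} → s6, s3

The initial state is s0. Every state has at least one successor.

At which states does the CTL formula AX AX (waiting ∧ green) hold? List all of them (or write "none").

States satisfying AX (waiting ∧ green): {s0, s1, s3, s4}.
States satisfying AX AX (waiting ∧ green): {s1}.

{s1}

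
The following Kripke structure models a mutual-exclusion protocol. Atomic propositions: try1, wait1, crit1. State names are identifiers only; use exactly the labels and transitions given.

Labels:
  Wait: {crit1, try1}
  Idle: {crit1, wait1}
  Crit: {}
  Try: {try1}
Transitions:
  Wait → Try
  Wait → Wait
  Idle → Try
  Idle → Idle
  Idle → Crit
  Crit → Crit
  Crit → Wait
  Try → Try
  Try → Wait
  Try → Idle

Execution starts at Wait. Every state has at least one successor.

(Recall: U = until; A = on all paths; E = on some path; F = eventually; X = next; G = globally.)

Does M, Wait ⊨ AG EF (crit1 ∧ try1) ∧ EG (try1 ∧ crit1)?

States satisfying EF (crit1 ∧ try1): {Wait, Idle, Crit, Try}.
States satisfying AG EF (crit1 ∧ try1): {Wait, Idle, Crit, Try}.
States satisfying try1 ∧ crit1: {Wait}.
States satisfying EG (try1 ∧ crit1): {Wait}.
States satisfying AG EF (crit1 ∧ try1) ∧ EG (try1 ∧ crit1): {Wait}.
Wait ∈ Sat(AG EF (crit1 ∧ try1) ∧ EG (try1 ∧ crit1)).

Yes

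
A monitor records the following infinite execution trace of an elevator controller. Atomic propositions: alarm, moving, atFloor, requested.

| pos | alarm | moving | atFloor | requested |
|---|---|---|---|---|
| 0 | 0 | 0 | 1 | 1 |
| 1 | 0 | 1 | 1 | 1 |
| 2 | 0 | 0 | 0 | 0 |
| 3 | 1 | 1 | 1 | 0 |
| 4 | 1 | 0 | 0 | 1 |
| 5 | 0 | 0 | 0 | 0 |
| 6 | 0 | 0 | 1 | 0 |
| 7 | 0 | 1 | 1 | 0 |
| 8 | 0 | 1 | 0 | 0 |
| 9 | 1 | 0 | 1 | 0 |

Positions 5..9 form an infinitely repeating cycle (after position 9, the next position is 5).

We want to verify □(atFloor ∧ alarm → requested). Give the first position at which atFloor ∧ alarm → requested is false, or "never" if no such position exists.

3

Check atFloor ∧ alarm → requested at each position in order: 0 ✓, 1 ✓, 2 ✓.
At position 3 the labels are {alarm, atFloor, moving}, so atFloor ∧ alarm → requested is false there. This is the first violation.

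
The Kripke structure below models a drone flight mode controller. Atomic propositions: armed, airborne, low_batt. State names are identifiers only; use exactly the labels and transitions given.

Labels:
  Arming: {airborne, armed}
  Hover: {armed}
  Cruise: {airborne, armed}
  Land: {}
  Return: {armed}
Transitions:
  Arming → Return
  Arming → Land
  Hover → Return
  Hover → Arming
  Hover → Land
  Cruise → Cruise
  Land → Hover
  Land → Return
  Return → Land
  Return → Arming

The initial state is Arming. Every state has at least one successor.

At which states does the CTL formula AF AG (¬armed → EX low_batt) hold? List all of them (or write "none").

States satisfying AG (¬armed → EX low_batt): {Cruise}.
States satisfying AF AG (¬armed → EX low_batt): {Cruise}.

{Cruise}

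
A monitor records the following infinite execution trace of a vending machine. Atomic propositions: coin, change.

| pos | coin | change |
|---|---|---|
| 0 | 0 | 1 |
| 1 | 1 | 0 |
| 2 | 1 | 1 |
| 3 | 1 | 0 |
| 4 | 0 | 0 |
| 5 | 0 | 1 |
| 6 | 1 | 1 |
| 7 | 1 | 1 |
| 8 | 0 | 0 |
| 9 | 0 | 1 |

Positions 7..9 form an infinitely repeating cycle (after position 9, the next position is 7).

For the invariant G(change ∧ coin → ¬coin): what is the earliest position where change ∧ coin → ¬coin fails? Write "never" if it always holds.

2

Check change ∧ coin → ¬coin at each position in order: 0 ✓, 1 ✓.
At position 2 the labels are {change, coin}, so change ∧ coin → ¬coin is false there. This is the first violation.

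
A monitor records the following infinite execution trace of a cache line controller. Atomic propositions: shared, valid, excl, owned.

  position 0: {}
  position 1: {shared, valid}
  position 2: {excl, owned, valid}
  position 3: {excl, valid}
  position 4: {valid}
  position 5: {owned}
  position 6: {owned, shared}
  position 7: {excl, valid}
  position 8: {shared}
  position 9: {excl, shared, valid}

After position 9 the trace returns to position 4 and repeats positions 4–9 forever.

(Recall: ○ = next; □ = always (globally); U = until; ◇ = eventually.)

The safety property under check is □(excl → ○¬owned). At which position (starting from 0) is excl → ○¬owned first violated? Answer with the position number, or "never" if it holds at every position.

never

excl → ○¬owned holds at every position 0..9, and those are all the positions the trace ever visits, so the invariant □(excl → ○¬owned) is never violated.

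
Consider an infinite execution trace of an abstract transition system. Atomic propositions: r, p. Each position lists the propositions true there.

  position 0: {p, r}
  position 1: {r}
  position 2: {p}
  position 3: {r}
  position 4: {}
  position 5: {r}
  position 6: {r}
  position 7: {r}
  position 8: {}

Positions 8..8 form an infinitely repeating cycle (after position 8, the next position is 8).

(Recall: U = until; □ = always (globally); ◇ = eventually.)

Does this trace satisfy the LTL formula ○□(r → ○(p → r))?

The position after 0 is 1; □(r → ○(p → r)) is false there.

Violated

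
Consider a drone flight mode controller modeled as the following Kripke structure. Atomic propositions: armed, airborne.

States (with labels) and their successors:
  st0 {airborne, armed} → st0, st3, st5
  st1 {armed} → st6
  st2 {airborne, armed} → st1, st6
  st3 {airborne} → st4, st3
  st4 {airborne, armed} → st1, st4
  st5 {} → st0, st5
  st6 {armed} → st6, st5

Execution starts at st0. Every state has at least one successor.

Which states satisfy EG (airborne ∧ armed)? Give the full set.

{st0, st4}

States satisfying airborne ∧ armed: {st0, st2, st4}.
States satisfying EG (airborne ∧ armed): {st0, st4}.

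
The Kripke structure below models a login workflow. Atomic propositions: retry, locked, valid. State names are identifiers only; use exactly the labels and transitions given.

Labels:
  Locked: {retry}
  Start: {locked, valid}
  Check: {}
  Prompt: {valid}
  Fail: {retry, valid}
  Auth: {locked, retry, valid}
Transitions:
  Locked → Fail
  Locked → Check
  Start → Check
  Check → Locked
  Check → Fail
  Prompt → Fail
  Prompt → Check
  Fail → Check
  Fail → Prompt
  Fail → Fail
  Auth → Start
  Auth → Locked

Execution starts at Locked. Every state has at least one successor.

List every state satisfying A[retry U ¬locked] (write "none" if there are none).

{Locked, Check, Prompt, Fail}

States satisfying retry: {Locked, Fail, Auth}.
States satisfying ¬locked: {Locked, Check, Prompt, Fail}.
States satisfying A[retry U ¬locked]: {Locked, Check, Prompt, Fail}.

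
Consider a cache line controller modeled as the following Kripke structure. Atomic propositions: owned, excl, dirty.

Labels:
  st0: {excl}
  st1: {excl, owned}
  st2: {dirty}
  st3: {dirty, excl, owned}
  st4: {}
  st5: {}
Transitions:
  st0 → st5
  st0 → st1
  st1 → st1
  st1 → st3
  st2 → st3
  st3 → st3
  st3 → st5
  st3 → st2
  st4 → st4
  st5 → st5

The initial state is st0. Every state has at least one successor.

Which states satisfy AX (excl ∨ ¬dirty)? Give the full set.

{st0, st1, st2, st4, st5}

States satisfying excl ∨ ¬dirty: {st0, st1, st3, st4, st5}.
States satisfying AX (excl ∨ ¬dirty): {st0, st1, st2, st4, st5}.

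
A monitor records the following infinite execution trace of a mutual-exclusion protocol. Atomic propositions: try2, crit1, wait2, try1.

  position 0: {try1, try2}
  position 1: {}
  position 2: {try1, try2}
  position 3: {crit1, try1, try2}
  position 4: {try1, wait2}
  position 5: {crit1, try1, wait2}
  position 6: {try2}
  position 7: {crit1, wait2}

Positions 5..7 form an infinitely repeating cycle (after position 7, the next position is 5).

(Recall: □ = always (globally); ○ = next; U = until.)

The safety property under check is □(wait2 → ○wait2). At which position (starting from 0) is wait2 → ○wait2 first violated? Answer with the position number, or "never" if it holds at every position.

5

Check wait2 → ○wait2 at each position in order: 0 ✓, 1 ✓, 2 ✓, 3 ✓, 4 ✓.
At position 5 the labels are {crit1, try1, wait2} and the next position 6 has {try2}, so wait2 → ○wait2 is false there. This is the first violation.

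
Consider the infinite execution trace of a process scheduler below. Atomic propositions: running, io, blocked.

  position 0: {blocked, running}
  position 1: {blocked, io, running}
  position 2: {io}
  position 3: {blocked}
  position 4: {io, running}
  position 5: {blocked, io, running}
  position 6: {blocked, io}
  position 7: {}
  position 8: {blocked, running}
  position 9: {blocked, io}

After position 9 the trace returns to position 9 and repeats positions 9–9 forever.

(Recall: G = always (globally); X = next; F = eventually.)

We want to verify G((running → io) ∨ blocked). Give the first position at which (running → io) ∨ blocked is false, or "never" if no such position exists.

(running → io) ∨ blocked holds at every position 0..9, and those are all the positions the trace ever visits, so the invariant G((running → io) ∨ blocked) is never violated.

never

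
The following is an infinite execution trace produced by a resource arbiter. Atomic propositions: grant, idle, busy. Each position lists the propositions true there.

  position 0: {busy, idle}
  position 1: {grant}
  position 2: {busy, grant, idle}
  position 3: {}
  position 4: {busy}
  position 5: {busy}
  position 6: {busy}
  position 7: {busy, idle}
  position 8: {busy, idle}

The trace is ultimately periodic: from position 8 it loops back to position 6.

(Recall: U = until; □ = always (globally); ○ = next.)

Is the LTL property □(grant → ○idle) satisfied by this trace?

grant → ○idle must hold at every position from 0 onward. It fails at position 2, so □(grant → ○idle) is false.
Positions where grant holds: 1, 2.
Check ○idle at each: 1→ok, 2→fails.

Does not hold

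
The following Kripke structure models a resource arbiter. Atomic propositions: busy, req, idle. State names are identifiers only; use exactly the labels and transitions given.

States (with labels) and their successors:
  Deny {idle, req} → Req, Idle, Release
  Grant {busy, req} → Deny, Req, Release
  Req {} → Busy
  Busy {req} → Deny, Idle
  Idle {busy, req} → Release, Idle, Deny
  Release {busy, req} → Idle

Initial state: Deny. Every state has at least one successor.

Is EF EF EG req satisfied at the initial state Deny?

States satisfying EF EG req: {Deny, Grant, Req, Busy, Idle, Release}.
States satisfying EF EF EG req: {Deny, Grant, Req, Busy, Idle, Release}.
Some path from Deny reaches a state where EF EG req holds.
Deny ∈ Sat(EF EF EG req).

Satisfied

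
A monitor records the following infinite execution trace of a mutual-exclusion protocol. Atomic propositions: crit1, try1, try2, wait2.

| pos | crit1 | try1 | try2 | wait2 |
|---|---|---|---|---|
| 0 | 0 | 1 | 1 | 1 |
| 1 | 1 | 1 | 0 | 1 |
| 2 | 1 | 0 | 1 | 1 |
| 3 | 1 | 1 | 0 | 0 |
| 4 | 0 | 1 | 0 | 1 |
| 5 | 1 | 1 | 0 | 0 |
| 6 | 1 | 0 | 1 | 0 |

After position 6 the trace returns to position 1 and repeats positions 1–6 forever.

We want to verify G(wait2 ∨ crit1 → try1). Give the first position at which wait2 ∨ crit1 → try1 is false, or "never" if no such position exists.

Check wait2 ∨ crit1 → try1 at each position in order: 0 ✓, 1 ✓.
At position 2 the labels are {crit1, try2, wait2}, so wait2 ∨ crit1 → try1 is false there. This is the first violation.

2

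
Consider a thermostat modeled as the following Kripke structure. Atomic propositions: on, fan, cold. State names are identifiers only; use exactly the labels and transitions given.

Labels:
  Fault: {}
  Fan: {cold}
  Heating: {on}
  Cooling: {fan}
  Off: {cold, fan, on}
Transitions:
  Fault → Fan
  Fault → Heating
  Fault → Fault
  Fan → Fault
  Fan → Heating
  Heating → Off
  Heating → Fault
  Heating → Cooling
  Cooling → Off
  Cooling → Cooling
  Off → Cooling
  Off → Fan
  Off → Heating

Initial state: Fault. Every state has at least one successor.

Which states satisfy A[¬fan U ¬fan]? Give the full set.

States satisfying ¬fan: {Fault, Fan, Heating}.
States satisfying A[¬fan U ¬fan]: {Fault, Fan, Heating}.

{Fault, Fan, Heating}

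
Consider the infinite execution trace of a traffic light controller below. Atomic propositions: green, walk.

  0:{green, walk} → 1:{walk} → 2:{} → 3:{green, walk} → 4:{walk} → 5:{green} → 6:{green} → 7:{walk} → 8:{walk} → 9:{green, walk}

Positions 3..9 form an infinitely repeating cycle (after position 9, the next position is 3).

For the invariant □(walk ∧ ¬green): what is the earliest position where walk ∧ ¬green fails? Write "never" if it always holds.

0

At position 0 the labels are {green, walk}, so walk ∧ ¬green is false there. This is the first violation.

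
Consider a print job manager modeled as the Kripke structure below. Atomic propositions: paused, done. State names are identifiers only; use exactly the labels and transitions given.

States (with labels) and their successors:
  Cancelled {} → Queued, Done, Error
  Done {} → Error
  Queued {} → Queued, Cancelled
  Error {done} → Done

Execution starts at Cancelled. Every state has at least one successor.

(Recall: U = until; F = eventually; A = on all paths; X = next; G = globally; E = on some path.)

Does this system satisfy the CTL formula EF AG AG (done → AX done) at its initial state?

Does not hold

States satisfying AG AG (done → AX done): ∅.
States satisfying EF AG AG (done → AX done): ∅.
No suitable path/successor from Cancelled witnesses the formula.
Cancelled ∉ Sat(EF AG AG (done → AX done)).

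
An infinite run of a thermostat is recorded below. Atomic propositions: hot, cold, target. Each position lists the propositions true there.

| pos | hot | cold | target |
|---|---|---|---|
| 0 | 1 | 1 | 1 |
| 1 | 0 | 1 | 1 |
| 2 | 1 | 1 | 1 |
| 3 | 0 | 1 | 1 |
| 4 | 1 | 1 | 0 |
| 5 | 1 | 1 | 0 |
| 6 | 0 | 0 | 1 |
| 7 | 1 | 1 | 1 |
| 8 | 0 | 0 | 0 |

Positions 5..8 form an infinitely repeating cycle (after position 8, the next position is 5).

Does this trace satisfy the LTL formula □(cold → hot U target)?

cold → hot U target holds at every position 0..8, and those are all positions ever visited, so □(cold → hot U target) holds.
Positions where cold holds: 0, 1, 2, 3, 4, 5, 7.
Check hot U target at each: 0→ok, 1→ok, 2→ok, 3→ok, 4→ok, 5→ok, 7→ok.

Satisfied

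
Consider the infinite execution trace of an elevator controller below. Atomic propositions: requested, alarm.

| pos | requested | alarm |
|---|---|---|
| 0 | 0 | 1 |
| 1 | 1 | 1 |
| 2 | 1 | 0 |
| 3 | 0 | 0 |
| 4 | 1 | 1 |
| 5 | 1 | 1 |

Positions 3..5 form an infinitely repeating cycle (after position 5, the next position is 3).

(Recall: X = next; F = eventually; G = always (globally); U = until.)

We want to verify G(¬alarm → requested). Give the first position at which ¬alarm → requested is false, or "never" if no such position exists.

Check ¬alarm → requested at each position in order: 0 ✓, 1 ✓, 2 ✓.
At position 3 the labels are {}, so ¬alarm → requested is false there. This is the first violation.

3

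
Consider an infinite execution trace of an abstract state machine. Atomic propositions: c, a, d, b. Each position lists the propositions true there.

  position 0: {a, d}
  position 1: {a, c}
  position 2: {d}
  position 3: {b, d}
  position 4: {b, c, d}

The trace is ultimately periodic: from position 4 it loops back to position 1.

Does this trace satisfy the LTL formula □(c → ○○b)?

Does not hold

c → ○○b must hold at every position from 0 onward. It fails at position 4, so □(c → ○○b) is false.
Positions where c holds: 1, 4.
Check ○○b at each: 1→ok, 4→fails.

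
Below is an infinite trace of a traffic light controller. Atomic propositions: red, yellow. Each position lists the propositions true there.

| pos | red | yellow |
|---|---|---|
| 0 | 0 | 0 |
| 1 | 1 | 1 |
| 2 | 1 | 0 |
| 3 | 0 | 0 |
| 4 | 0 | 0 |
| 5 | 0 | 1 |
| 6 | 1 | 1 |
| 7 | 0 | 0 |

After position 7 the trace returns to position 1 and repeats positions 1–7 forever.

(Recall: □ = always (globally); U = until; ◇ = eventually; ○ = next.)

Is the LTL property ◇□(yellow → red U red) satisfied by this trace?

□(yellow → red U red) is false at every position 0..7, so it never becomes true and ◇□(yellow → red U red) fails.

Does not hold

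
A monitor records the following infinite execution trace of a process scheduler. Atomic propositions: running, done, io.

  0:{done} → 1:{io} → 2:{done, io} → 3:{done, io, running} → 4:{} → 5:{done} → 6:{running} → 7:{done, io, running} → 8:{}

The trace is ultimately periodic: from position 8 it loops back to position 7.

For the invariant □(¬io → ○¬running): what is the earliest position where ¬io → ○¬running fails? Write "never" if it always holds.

Check ¬io → ○¬running at each position in order: 0 ✓, 1 ✓, 2 ✓, 3 ✓, 4 ✓.
At position 5 the labels are {done} and the next position 6 has {running}, so ¬io → ○¬running is false there. This is the first violation.

5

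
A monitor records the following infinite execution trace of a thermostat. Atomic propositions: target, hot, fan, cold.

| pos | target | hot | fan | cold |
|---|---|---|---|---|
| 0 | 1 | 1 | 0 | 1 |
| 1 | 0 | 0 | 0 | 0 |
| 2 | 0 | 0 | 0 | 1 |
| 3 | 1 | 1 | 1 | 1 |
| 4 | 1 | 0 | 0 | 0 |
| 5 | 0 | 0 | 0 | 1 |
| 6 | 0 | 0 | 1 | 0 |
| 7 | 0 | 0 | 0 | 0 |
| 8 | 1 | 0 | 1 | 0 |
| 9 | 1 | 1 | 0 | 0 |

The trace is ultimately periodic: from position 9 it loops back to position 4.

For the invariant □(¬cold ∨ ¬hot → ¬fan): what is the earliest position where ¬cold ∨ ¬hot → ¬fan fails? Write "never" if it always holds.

6

Check ¬cold ∨ ¬hot → ¬fan at each position in order: 0 ✓, 1 ✓, 2 ✓, 3 ✓, 4 ✓, 5 ✓.
At position 6 the labels are {fan}, so ¬cold ∨ ¬hot → ¬fan is false there. This is the first violation.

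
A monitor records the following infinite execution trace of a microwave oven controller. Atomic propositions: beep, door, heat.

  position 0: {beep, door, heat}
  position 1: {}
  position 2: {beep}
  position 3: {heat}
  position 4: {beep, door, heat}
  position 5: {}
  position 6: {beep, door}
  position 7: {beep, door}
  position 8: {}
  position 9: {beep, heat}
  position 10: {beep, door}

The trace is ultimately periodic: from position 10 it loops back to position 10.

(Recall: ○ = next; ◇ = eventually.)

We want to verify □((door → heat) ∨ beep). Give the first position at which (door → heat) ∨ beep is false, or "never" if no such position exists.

never

(door → heat) ∨ beep holds at every position 0..10, and those are all the positions the trace ever visits, so the invariant □((door → heat) ∨ beep) is never violated.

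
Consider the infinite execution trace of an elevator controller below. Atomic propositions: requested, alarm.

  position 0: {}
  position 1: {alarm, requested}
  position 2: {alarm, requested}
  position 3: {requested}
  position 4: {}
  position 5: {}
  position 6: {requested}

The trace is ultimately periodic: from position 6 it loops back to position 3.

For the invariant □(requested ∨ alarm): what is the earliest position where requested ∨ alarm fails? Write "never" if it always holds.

0

At position 0 the labels are {}, so requested ∨ alarm is false there. This is the first violation.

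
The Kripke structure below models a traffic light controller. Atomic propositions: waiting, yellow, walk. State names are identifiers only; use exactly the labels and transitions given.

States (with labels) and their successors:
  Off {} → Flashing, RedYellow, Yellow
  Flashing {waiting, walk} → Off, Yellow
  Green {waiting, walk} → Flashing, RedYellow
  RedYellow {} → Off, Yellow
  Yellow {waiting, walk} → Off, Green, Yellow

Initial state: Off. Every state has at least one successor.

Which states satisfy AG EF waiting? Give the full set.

{Off, Flashing, Green, RedYellow, Yellow}

States satisfying EF waiting: {Off, Flashing, Green, RedYellow, Yellow}.
States satisfying AG EF waiting: {Off, Flashing, Green, RedYellow, Yellow}.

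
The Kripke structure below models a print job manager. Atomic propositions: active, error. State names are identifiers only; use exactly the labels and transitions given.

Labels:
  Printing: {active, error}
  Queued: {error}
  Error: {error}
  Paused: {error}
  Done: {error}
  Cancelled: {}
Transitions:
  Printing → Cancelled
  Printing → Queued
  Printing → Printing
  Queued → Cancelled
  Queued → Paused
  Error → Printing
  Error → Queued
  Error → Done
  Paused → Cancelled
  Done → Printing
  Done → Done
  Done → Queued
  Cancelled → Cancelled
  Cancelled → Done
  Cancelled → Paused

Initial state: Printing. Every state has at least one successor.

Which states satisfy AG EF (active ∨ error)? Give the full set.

{Printing, Queued, Error, Paused, Done, Cancelled}

States satisfying EF (active ∨ error): {Printing, Queued, Error, Paused, Done, Cancelled}.
States satisfying AG EF (active ∨ error): {Printing, Queued, Error, Paused, Done, Cancelled}.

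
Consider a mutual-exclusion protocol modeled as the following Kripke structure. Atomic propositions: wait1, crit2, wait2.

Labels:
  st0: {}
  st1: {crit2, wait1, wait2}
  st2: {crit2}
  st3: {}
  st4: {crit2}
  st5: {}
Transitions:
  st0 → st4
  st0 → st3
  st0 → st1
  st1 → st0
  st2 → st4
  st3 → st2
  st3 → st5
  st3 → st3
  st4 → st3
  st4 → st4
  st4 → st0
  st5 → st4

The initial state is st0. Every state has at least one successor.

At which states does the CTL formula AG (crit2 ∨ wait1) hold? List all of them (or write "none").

States satisfying crit2 ∨ wait1: {st1, st2, st4}.
States satisfying AG (crit2 ∨ wait1): ∅.

none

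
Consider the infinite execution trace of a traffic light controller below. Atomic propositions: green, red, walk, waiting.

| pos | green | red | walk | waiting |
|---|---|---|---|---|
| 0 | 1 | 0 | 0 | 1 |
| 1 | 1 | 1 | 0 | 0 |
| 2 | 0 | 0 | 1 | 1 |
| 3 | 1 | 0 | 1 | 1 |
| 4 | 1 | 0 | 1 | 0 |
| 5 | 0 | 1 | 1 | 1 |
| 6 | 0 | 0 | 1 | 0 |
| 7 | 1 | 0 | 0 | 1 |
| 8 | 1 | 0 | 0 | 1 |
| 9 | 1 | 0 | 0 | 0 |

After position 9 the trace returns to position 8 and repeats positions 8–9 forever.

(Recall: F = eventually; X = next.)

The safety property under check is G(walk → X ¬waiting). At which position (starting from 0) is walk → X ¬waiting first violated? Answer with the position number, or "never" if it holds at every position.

Check walk → X ¬waiting at each position in order: 0 ✓, 1 ✓.
At position 2 the labels are {waiting, walk} and the next position 3 has {green, waiting, walk}, so walk → X ¬waiting is false there. This is the first violation.

2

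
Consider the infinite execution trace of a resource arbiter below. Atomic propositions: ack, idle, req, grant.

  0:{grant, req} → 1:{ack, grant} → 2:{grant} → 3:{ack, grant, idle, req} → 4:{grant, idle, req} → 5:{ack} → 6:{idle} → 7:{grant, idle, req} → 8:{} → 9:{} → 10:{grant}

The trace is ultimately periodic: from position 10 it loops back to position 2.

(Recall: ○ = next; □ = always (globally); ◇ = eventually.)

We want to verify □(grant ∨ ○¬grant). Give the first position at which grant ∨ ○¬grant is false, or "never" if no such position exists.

6

Check grant ∨ ○¬grant at each position in order: 0 ✓, 1 ✓, 2 ✓, 3 ✓, 4 ✓, 5 ✓.
At position 6 the labels are {idle} and the next position 7 has {grant, idle, req}, so grant ∨ ○¬grant is false there. This is the first violation.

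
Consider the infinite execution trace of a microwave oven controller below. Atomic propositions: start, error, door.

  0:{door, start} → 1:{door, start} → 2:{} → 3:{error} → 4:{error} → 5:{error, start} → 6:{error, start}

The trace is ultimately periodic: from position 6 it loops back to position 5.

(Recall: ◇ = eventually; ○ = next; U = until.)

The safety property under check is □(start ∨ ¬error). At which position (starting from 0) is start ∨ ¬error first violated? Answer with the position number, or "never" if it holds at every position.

3

Check start ∨ ¬error at each position in order: 0 ✓, 1 ✓, 2 ✓.
At position 3 the labels are {error}, so start ∨ ¬error is false there. This is the first violation.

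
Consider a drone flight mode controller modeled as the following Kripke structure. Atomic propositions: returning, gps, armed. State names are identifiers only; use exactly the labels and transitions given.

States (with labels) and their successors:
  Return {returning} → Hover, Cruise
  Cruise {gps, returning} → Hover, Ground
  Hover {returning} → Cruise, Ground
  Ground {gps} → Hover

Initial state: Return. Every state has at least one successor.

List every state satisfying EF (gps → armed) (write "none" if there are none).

{Return, Cruise, Hover, Ground}

States satisfying gps → armed: {Return, Hover}.
States satisfying EF (gps → armed): {Return, Cruise, Hover, Ground}.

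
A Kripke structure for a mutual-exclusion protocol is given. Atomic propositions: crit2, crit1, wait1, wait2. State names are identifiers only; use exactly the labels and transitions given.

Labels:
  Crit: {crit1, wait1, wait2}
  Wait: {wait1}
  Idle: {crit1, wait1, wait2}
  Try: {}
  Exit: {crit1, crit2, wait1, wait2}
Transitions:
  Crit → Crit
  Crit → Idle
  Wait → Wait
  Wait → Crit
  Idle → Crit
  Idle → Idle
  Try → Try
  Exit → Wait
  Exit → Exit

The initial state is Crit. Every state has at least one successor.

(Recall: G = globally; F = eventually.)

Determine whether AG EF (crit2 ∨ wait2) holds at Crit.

Satisfied

States satisfying EF (crit2 ∨ wait2): {Crit, Wait, Idle, Exit}.
States satisfying AG EF (crit2 ∨ wait2): {Crit, Wait, Idle, Exit}.
Every state reachable from Crit satisfies EF (crit2 ∨ wait2).
Crit ∈ Sat(AG EF (crit2 ∨ wait2)).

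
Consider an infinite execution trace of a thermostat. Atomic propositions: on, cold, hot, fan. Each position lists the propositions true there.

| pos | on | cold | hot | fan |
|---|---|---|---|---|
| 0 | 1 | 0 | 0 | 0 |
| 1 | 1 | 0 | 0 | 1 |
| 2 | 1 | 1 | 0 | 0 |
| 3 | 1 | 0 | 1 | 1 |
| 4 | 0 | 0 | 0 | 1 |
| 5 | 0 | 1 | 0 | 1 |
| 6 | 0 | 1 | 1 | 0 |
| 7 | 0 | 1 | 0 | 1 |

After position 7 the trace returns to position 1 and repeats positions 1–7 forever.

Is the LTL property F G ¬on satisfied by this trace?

G ¬on is false at every position 0..7, so it never becomes true and F G ¬on fails.

Does not hold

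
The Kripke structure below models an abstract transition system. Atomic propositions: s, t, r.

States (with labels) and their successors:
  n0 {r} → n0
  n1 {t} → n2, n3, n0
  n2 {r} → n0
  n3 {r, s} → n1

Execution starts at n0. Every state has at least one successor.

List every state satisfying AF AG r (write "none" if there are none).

States satisfying AG r: {n0, n2}.
States satisfying AF AG r: {n0, n2}.

{n0, n2}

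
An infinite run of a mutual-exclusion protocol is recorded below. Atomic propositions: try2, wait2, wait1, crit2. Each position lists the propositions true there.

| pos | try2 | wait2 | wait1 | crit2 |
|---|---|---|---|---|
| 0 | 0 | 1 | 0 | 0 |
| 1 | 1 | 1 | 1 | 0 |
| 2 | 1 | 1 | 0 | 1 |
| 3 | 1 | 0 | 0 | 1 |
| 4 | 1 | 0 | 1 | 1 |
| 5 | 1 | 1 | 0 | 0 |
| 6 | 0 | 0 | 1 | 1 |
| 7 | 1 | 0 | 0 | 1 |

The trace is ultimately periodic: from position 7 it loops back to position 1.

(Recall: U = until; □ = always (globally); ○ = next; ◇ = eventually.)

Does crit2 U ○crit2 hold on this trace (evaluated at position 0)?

Violated

Walking from position 0: at position 0, ○crit2 has not yet held and crit2 fails, so crit2 U ○crit2 is false.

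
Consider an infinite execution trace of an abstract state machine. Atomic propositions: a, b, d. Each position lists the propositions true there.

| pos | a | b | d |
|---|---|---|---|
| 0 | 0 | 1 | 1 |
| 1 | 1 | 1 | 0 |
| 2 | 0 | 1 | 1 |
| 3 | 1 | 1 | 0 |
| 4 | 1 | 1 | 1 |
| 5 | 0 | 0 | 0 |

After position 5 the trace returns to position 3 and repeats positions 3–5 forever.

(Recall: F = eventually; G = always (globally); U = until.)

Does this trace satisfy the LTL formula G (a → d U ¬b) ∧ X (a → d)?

Does not hold

a → d U ¬b must hold at every position from 0 onward. It fails at position 1, so G (a → d U ¬b) is false.
Positions where a holds: 1, 3, 4.
Check d U ¬b at each: 1→fails, 3→fails, 4→ok.
The position after 0 is 1; a → d is false there.
At position 0: G (a → d U ¬b) is false; X (a → d) is false; so G (a → d U ¬b) ∧ X (a → d) is false.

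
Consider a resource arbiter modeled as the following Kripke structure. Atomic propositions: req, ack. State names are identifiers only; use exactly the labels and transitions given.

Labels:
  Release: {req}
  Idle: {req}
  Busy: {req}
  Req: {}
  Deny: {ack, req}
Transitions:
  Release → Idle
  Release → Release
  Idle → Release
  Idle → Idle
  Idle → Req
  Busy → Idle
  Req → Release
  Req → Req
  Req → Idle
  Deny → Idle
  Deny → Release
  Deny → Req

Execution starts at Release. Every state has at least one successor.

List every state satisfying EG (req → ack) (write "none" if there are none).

{Req, Deny}

States satisfying req → ack: {Req, Deny}.
States satisfying EG (req → ack): {Req, Deny}.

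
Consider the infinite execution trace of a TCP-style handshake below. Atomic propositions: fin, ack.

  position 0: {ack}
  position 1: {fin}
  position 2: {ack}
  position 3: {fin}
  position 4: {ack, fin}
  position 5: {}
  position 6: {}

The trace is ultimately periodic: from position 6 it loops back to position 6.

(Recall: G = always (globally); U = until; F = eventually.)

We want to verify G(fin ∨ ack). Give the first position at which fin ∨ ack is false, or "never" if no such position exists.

5

Check fin ∨ ack at each position in order: 0 ✓, 1 ✓, 2 ✓, 3 ✓, 4 ✓.
At position 5 the labels are {}, so fin ∨ ack is false there. This is the first violation.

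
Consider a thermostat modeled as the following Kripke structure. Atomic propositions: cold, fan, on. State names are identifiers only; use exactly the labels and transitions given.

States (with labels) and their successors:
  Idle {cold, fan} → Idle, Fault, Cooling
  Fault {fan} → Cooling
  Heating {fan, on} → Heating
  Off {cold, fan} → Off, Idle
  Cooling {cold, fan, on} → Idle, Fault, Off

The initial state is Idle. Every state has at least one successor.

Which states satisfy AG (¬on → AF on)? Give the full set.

States satisfying ¬on → AF on: {Fault, Heating, Cooling}.
States satisfying AG (¬on → AF on): {Heating}.

{Heating}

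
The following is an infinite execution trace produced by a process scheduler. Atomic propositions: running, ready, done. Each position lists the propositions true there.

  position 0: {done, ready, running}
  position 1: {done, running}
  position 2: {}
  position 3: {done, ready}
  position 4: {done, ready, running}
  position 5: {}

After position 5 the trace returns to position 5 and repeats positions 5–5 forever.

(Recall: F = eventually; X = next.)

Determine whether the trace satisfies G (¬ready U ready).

¬ready U ready must hold at every position from 0 onward. It fails at position 5, so G (¬ready U ready) is false.

Violated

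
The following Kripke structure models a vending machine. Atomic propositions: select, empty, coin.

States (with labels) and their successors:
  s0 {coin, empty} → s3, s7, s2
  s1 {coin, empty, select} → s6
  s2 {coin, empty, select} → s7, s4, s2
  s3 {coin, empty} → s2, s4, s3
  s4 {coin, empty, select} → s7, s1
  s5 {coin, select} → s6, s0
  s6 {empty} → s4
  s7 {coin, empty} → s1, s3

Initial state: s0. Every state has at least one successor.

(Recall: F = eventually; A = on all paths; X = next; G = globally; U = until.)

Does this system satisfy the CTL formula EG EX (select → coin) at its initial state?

States satisfying EX (select → coin): {s0, s1, s2, s3, s4, s5, s6, s7}.
States satisfying EG EX (select → coin): {s0, s1, s2, s3, s4, s5, s6, s7}.
s0 ∈ Sat(EG EX (select → coin)).

Satisfied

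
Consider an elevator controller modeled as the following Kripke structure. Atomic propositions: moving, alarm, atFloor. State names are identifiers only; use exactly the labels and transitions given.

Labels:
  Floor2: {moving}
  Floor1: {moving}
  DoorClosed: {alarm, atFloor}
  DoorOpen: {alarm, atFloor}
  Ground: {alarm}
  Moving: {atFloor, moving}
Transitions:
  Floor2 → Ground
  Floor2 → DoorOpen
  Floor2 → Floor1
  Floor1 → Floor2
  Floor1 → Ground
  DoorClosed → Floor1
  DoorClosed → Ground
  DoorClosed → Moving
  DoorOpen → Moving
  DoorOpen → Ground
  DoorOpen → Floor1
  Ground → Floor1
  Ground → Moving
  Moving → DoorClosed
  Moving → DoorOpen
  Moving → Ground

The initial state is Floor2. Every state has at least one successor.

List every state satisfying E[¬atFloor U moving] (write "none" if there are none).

{Floor2, Floor1, Ground, Moving}

States satisfying ¬atFloor: {Floor2, Floor1, Ground}.
States satisfying moving: {Floor2, Floor1, Moving}.
States satisfying E[¬atFloor U moving]: {Floor2, Floor1, Ground, Moving}.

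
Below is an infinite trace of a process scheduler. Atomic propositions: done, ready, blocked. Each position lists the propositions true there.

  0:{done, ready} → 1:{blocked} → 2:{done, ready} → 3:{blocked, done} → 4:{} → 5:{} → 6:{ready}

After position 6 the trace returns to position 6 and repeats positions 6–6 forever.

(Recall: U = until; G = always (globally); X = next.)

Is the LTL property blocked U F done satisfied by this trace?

Walking from position 0: F done first holds at position 0, and blocked holds at every earlier position along the way, so blocked U F done holds.

Yes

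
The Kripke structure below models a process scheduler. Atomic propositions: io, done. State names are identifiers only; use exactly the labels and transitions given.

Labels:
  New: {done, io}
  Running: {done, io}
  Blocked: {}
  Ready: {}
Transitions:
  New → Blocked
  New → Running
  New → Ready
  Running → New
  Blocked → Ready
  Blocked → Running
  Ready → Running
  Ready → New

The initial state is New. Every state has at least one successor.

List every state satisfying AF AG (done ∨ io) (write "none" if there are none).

none

States satisfying AG (done ∨ io): ∅.
States satisfying AF AG (done ∨ io): ∅.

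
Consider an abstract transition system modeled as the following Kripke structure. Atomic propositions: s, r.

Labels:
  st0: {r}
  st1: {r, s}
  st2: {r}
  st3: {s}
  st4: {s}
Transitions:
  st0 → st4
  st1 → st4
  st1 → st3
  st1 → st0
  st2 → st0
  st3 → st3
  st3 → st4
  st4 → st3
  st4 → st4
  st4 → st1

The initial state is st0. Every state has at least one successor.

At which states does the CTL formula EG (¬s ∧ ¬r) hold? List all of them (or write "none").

States satisfying ¬s ∧ ¬r: ∅.
States satisfying EG (¬s ∧ ¬r): ∅.

none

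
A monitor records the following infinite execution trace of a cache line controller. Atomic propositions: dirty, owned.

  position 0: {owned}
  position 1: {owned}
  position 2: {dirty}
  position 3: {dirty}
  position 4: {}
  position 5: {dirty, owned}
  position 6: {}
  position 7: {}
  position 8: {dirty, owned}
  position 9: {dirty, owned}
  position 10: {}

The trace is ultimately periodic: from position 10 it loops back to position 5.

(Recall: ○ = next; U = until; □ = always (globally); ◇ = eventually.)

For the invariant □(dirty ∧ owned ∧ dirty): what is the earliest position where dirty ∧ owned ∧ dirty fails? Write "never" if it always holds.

At position 0 the labels are {owned}, so dirty ∧ owned ∧ dirty is false there. This is the first violation.

0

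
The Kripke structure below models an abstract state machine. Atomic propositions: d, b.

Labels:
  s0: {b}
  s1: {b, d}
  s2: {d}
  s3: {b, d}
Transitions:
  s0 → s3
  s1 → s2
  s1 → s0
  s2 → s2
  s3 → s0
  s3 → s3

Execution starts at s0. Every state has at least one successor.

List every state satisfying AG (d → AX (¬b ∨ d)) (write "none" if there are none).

States satisfying d → AX (¬b ∨ d): {s0, s2}.
States satisfying AG (d → AX (¬b ∨ d)): {s2}.

{s2}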